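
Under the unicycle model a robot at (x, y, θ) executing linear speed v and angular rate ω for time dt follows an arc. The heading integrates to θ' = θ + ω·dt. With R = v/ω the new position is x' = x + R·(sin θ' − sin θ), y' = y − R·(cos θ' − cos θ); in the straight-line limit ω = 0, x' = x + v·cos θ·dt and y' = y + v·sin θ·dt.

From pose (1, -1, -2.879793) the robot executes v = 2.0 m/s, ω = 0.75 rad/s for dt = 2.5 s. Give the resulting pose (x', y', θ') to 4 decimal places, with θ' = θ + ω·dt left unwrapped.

θ' = -2.8798 + 0.75·2.5 = -1.0048
R = v/ω = 2.0/0.75 = 2.6667
x' = 1 + 2.6667·(sin -1.0048 − sin -2.8798) = -0.5606
y' = -1 − 2.6667·(cos -1.0048 − cos -2.8798) = -5.0058

(-0.5606, -5.0058, -1.0048)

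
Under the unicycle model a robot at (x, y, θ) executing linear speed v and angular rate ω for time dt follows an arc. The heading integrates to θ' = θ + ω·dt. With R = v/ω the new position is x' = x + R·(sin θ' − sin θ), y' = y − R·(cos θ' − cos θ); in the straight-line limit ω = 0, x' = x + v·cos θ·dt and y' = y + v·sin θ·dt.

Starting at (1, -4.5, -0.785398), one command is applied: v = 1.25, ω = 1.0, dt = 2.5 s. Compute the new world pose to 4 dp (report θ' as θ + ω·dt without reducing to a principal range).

(3.1210, -3.4370, 1.7146)

θ' = -0.7854 + 1.0·2.5 = 1.7146
R = v/ω = 1.25/1.0 = 1.2500
x' = 1 + 1.2500·(sin 1.7146 − sin -0.7854) = 3.1210
y' = -4.5 − 1.2500·(cos 1.7146 − cos -0.7854) = -3.4370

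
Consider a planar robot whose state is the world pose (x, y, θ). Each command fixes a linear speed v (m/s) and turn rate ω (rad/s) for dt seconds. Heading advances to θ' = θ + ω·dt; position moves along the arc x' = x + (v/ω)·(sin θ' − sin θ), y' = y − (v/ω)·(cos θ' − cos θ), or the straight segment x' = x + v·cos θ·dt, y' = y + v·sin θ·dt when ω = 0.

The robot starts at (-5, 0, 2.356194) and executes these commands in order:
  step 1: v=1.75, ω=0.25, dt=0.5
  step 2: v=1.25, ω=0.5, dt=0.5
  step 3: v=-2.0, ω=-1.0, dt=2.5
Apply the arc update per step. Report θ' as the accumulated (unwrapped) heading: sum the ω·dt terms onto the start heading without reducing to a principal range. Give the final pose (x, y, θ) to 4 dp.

step 1: θ'=2.4812 (R=7.0000) → pose (-5.6557, 0.5785, 2.4812)
step 2: θ'=2.7312 (R=2.5000) → pose (-6.1919, 0.8965, 2.7312)
step 3: θ'=0.2312 (R=2.0000) → pose (-6.5315, -2.8842, 0.2312)

(-6.5315, -2.8842, 0.2312)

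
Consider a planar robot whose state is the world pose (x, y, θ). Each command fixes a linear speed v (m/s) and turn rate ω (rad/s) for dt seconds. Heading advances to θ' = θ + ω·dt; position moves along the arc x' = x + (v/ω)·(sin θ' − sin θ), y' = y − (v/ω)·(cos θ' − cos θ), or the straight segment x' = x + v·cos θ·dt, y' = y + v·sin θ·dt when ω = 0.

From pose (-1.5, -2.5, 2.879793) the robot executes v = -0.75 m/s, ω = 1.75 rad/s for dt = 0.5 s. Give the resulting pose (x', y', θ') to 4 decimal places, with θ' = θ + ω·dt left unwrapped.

(-1.1424, -2.4365, 3.7548)

θ' = 2.8798 + 1.75·0.5 = 3.7548
R = v/ω = -0.75/1.75 = -0.4286
x' = -1.5 + -0.4286·(sin 3.7548 − sin 2.8798) = -1.1424
y' = -2.5 − -0.4286·(cos 3.7548 − cos 2.8798) = -2.4365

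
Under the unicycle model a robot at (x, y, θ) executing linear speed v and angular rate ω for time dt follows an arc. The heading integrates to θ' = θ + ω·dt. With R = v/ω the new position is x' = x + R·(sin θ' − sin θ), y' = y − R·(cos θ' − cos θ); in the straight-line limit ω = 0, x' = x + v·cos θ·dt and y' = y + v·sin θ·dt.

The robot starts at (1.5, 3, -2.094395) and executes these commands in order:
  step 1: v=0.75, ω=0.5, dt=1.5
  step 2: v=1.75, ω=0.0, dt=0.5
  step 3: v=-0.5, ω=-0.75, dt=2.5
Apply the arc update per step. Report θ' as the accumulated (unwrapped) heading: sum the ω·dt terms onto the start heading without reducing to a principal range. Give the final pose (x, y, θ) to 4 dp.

(2.2352, 1.8749, -3.2194)

step 1: θ'=-1.3444 (R=1.5000) → pose (1.3373, 1.9133, -1.3444)
step 2: θ'=-1.3444 (straight) → pose (1.5337, 1.0606, -1.3444)
step 3: θ'=-3.2194 (R=0.6667) → pose (2.2352, 1.8749, -3.2194)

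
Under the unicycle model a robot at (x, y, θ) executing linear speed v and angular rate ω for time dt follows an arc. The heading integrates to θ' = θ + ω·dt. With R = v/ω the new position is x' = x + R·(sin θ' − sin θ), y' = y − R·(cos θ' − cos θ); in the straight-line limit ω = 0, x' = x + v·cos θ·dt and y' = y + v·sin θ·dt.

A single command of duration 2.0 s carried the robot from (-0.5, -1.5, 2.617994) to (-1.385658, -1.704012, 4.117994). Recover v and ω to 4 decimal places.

v = 0.5000, ω = 0.7500

Δθ = 4.117994 − 2.617994 = 1.500000
ω = Δθ/dt = 1.500000/2.0 = 0.7500
R = Δx/(sin θ' − sin θ) = 0.6667
v = R·ω = 0.6667·0.7500 = 0.5000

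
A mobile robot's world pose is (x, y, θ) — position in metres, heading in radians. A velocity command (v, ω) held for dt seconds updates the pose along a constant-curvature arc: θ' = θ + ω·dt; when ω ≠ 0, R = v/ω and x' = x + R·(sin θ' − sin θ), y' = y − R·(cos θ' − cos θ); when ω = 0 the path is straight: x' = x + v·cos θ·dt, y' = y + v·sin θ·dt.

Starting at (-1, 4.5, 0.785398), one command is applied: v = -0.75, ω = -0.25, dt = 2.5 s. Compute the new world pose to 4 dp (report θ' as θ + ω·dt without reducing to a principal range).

(-2.6422, 3.6598, 0.1604)

θ' = 0.7854 + -0.25·2.5 = 0.1604
R = v/ω = -0.75/-0.25 = 3.0000
x' = -1 + 3.0000·(sin 0.1604 − sin 0.7854) = -2.6422
y' = 4.5 − 3.0000·(cos 0.1604 − cos 0.7854) = 3.6598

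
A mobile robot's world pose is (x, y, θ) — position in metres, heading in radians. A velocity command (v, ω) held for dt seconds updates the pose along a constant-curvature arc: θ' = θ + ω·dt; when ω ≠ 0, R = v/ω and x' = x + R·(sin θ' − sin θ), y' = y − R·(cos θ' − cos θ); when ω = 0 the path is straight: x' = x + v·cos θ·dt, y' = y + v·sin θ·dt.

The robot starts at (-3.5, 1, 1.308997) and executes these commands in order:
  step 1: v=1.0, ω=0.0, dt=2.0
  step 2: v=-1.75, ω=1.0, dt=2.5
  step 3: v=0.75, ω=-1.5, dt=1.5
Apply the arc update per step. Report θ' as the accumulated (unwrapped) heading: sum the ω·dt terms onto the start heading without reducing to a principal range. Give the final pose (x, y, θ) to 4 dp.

(-1.0183, 1.5030, 1.5590)

step 1: θ'=1.3090 (straight) → pose (-2.9824, 2.9319, 1.3090)
step 2: θ'=3.8090 (R=-1.7500) → pose (-0.2088, 1.1044, 3.8090)
step 3: θ'=1.5590 (R=-0.5000) → pose (-1.0183, 1.5030, 1.5590)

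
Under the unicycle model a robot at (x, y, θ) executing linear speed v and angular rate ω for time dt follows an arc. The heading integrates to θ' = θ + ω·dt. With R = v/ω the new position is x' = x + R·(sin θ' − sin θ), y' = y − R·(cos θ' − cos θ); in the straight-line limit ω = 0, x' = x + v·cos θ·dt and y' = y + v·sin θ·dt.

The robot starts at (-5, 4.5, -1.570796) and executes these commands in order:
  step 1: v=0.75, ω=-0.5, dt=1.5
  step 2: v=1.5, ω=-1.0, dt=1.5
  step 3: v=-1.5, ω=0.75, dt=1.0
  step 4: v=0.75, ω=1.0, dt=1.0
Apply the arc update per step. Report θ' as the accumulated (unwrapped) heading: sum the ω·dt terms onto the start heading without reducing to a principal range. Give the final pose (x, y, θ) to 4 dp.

(-6.6496, 2.5055, -2.0708)

step 1: θ'=-2.3208 (R=-1.5000) → pose (-5.4025, 3.4775, -2.3208)
step 2: θ'=-3.8208 (R=-1.5000) → pose (-7.4423, 3.3329, -3.8208)
step 3: θ'=-3.0708 (R=-2.0000) → pose (-6.0444, 2.8940, -3.0708)
step 4: θ'=-2.0708 (R=0.7500) → pose (-6.6496, 2.5055, -2.0708)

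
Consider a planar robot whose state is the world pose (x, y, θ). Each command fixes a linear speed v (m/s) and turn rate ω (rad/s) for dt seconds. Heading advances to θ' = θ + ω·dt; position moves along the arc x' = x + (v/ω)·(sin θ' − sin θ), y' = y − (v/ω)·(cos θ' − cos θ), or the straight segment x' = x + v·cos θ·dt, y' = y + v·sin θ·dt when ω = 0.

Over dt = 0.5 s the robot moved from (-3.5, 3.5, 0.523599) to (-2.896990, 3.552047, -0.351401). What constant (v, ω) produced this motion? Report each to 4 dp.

Δθ = -0.351401 − 0.523599 = -0.875000
ω = Δθ/dt = -0.875000/0.5 = -1.7500
R = Δx/(sin θ' − sin θ) = -0.7143
v = R·ω = -0.7143·-1.7500 = 1.2500

v = 1.2500, ω = -1.7500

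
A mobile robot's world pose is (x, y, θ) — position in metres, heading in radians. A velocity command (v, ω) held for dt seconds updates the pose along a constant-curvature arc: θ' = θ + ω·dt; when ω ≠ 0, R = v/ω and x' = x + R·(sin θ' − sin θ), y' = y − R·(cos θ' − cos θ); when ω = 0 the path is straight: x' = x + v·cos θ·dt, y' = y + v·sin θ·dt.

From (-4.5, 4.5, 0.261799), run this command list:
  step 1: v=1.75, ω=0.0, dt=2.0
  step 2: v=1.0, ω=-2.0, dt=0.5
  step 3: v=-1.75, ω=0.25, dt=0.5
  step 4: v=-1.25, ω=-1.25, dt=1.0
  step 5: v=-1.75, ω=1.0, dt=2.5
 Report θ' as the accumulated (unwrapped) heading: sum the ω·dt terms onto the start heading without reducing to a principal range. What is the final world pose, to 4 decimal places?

(-4.4340, 8.8572, 0.6368)

step 1: θ'=0.2618 (straight) → pose (-1.1193, 5.4059, 0.2618)
step 2: θ'=-0.7382 (R=-0.5000) → pose (-0.6534, 5.2927, -0.7382)
step 3: θ'=-0.6132 (R=-7.0000) → pose (-1.3357, 5.8397, -0.6132)
step 4: θ'=-1.8632 (R=1.0000) → pose (-1.7177, 6.9457, -1.8632)
step 5: θ'=0.6368 (R=-1.7500) → pose (-4.4340, 8.8572, 0.6368)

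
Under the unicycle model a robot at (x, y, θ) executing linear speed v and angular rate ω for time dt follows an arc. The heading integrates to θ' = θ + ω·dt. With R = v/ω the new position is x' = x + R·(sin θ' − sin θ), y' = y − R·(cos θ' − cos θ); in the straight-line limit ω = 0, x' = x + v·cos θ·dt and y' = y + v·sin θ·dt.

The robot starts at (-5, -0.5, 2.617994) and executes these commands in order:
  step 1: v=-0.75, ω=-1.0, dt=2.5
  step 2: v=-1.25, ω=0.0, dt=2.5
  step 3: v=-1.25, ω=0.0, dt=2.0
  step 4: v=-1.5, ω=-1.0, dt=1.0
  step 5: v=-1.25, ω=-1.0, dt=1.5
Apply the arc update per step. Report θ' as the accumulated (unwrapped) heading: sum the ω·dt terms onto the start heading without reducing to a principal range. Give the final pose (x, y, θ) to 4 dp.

(-12.1030, -0.3194, -2.3820)

step 1: θ'=0.1180 (R=0.7500) → pose (-5.2867, -1.8943, 0.1180)
step 2: θ'=0.1180 (straight) → pose (-8.3900, -2.2622, 0.1180)
step 3: θ'=0.1180 (straight) → pose (-10.8726, -2.5565, 0.1180)
step 4: θ'=-0.8820 (R=1.5000) → pose (-12.2072, -2.0203, -0.8820)
step 5: θ'=-2.3820 (R=1.2500) → pose (-12.1030, -0.3194, -2.3820)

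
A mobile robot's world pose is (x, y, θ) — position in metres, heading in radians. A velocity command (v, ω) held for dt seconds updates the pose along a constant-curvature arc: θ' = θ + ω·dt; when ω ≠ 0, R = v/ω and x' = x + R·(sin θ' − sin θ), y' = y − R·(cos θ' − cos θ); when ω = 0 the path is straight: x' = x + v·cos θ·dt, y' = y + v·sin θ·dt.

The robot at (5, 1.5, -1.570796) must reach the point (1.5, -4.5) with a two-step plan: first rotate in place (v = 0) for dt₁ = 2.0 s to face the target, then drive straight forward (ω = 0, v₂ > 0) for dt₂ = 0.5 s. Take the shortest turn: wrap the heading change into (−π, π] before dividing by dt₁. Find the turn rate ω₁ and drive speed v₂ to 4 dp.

ω₁ = -0.2640, v₂ = 13.8924

heading to target = atan2(-4.5−1.5, 1.5−5) = -2.0989
Δθ = wrap(-2.0989 − -1.5708) = -0.5281; ω₁ = Δθ/dt₁ = -0.2640
distance = √((1.5−5)² + (-4.5−1.5)²) = 6.9462; v₂ = distance/dt₂ = 13.8924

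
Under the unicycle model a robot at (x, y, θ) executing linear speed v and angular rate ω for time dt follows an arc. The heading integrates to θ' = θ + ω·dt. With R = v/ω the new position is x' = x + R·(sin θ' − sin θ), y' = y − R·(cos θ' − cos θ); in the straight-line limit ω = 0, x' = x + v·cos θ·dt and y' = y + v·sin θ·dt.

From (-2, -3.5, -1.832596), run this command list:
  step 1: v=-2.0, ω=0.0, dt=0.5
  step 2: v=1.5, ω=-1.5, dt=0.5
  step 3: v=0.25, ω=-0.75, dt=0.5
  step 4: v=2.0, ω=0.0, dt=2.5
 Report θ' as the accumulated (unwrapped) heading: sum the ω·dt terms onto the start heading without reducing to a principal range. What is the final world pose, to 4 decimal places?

(-7.2082, -4.0830, -2.9576)

step 1: θ'=-1.8326 (straight) → pose (-1.7412, -2.5341, -1.8326)
step 2: θ'=-2.5826 (R=-1.0000) → pose (-2.1768, -3.1230, -2.5826)
step 3: θ'=-2.9576 (R=-0.3333) → pose (-2.2926, -3.1682, -2.9576)
step 4: θ'=-2.9576 (straight) → pose (-7.2082, -4.0830, -2.9576)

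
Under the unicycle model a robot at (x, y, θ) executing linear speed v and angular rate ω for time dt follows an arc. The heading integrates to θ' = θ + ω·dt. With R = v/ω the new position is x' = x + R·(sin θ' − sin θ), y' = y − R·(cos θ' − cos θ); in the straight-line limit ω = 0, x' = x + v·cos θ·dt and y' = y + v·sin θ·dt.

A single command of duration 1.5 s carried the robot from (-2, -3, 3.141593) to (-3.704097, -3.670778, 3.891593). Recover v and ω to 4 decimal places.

Δθ = 3.891593 − 3.141593 = 0.750000
ω = Δθ/dt = 0.750000/1.5 = 0.5000
R = Δx/(sin θ' − sin θ) = 2.5000
v = R·ω = 2.5000·0.5000 = 1.2500

v = 1.2500, ω = 0.5000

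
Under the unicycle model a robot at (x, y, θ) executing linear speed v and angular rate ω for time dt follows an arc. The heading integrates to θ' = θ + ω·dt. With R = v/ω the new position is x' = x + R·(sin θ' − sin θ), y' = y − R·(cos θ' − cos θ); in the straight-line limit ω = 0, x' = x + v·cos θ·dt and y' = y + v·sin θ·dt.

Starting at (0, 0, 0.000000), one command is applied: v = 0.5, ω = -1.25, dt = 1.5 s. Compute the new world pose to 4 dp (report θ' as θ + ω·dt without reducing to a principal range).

θ' = 0.0000 + -1.25·1.5 = -1.8750
R = v/ω = 0.5/-1.25 = -0.4000
x' = 0 + -0.4000·(sin -1.8750 − sin 0.0000) = 0.3816
y' = 0 − -0.4000·(cos -1.8750 − cos 0.0000) = -0.5198

(0.3816, -0.5198, -1.8750)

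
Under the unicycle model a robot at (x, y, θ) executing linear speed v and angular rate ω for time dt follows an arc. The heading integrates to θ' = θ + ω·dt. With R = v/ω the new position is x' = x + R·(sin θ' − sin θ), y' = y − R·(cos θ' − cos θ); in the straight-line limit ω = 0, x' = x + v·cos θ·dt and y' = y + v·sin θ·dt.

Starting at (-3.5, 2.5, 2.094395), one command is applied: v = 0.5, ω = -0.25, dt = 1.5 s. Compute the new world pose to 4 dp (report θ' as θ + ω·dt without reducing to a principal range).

(-3.7459, 3.2039, 1.7194)

θ' = 2.0944 + -0.25·1.5 = 1.7194
R = v/ω = 0.5/-0.25 = -2.0000
x' = -3.5 + -2.0000·(sin 1.7194 − sin 2.0944) = -3.7459
y' = 2.5 − -2.0000·(cos 1.7194 − cos 2.0944) = 3.2039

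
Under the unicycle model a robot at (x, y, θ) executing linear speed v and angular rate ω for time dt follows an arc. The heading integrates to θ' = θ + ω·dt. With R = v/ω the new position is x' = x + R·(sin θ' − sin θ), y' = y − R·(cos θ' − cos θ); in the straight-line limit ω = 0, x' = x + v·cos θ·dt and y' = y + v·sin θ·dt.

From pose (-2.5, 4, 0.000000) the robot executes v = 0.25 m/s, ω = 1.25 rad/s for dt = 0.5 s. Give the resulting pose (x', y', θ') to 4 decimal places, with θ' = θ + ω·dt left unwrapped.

(-2.3830, 4.0378, 0.6250)

θ' = 0.0000 + 1.25·0.5 = 0.6250
R = v/ω = 0.25/1.25 = 0.2000
x' = -2.5 + 0.2000·(sin 0.6250 − sin 0.0000) = -2.3830
y' = 4 − 0.2000·(cos 0.6250 − cos 0.0000) = 4.0378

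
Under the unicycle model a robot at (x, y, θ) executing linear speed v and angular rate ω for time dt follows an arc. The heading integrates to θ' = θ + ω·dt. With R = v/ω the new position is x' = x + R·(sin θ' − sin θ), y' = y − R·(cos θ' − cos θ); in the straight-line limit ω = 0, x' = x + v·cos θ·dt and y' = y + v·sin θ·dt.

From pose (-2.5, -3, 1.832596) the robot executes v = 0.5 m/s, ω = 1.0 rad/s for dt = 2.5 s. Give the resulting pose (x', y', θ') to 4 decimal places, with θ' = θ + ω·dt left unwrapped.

(-3.4473, -2.9440, 4.3326)

θ' = 1.8326 + 1.0·2.5 = 4.3326
R = v/ω = 0.5/1.0 = 0.5000
x' = -2.5 + 0.5000·(sin 4.3326 − sin 1.8326) = -3.4473
y' = -3 − 0.5000·(cos 4.3326 − cos 1.8326) = -2.9440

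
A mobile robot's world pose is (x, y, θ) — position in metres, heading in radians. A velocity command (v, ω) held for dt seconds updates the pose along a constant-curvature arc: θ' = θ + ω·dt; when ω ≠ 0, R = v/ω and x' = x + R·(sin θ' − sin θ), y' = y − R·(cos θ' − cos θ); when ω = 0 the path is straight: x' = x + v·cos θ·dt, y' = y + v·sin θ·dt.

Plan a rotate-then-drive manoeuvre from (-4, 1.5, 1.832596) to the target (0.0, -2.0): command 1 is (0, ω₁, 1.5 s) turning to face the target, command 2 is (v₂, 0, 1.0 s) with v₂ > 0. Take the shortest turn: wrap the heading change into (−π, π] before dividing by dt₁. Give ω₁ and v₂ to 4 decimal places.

ω₁ = -1.7010, v₂ = 5.3151

heading to target = atan2(-2−1.5, 0−-4) = -0.7188
Δθ = wrap(-0.7188 − 1.8326) = -2.5514; ω₁ = Δθ/dt₁ = -1.7010
distance = √((0−-4)² + (-2−1.5)²) = 5.3151; v₂ = distance/dt₂ = 5.3151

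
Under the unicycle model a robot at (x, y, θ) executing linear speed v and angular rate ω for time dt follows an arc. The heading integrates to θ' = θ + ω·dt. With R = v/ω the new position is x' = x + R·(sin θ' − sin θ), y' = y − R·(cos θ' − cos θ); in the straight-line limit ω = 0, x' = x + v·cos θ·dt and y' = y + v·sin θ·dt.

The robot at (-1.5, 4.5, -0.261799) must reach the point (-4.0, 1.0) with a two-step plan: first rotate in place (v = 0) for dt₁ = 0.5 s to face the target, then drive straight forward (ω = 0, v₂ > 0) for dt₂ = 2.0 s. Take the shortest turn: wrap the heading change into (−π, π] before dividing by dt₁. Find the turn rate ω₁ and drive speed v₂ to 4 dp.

heading to target = atan2(1−4.5, -4−-1.5) = -2.1910
Δθ = wrap(-2.1910 − -0.2618) = -1.9292; ω₁ = Δθ/dt₁ = -3.8585
distance = √((-4−-1.5)² + (1−4.5)²) = 4.3012; v₂ = distance/dt₂ = 2.1506

ω₁ = -3.8585, v₂ = 2.1506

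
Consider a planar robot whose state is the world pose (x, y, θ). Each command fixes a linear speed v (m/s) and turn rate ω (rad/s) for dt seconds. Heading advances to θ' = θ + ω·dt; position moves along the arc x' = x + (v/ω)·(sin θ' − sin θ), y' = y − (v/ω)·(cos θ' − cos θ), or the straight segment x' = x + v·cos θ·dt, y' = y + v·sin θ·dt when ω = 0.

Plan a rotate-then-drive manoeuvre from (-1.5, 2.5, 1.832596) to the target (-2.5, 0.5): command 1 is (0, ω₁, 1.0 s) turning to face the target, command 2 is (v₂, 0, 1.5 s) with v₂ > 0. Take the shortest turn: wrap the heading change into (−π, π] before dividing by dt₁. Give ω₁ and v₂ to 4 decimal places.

heading to target = atan2(0.5−2.5, -2.5−-1.5) = -2.0344
Δθ = wrap(-2.0344 − 1.8326) = 2.4161; ω₁ = Δθ/dt₁ = 2.4161
distance = √((-2.5−-1.5)² + (0.5−2.5)²) = 2.2361; v₂ = distance/dt₂ = 1.4907

ω₁ = 2.4161, v₂ = 1.4907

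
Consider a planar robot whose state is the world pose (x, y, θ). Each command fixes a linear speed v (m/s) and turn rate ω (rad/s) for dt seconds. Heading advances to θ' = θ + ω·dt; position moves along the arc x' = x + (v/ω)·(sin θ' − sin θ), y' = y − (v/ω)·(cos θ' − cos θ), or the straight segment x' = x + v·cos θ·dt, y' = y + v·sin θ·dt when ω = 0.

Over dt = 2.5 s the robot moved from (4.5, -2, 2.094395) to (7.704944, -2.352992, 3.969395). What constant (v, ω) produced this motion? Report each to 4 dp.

Δθ = 3.969395 − 2.094395 = 1.875000
ω = Δθ/dt = 1.875000/2.5 = 0.7500
R = Δx/(sin θ' − sin θ) = -2.0000
v = R·ω = -2.0000·0.7500 = -1.5000

v = -1.5000, ω = 0.7500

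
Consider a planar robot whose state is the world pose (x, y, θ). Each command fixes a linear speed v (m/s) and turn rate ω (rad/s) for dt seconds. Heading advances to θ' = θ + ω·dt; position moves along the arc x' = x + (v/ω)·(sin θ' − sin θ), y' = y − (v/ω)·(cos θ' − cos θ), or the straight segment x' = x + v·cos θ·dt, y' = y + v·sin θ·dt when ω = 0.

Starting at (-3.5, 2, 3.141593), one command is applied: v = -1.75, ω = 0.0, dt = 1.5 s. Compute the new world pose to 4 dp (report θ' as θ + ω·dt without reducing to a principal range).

θ' = 3.1416 + 0.0·1.5 = 3.1416
ω = 0 → straight: x' = -3.5 + -1.75·cos(3.1416)·1.5 = -0.8750
y' = 2 + -1.75·sin(3.1416)·1.5 = 2.0000

(-0.8750, 2.0000, 3.1416)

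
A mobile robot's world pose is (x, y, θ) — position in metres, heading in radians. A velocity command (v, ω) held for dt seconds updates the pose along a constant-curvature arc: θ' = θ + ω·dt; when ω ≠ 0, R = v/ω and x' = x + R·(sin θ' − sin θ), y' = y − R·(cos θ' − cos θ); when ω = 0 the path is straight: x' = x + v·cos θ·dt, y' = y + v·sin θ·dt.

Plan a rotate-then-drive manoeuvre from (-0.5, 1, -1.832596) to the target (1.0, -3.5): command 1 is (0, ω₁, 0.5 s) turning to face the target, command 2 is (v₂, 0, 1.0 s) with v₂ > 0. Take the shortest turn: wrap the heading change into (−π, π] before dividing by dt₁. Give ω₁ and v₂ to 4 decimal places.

ω₁ = 1.1671, v₂ = 4.7434

heading to target = atan2(-3.5−1, 1−-0.5) = -1.2490
Δθ = wrap(-1.2490 − -1.8326) = 0.5836; ω₁ = Δθ/dt₁ = 1.1671
distance = √((1−-0.5)² + (-3.5−1)²) = 4.7434; v₂ = distance/dt₂ = 4.7434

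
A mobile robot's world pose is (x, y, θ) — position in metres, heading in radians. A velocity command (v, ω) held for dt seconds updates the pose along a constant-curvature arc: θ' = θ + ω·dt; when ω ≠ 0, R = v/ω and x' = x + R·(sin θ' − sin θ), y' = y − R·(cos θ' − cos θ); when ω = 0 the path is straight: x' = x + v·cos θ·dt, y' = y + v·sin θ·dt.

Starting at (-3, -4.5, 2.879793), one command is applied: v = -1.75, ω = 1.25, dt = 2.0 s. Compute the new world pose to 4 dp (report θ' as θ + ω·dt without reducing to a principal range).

θ' = 2.8798 + 1.25·2.0 = 5.3798
R = v/ω = -1.75/1.25 = -1.4000
x' = -3 + -1.4000·(sin 5.3798 − sin 2.8798) = -1.5380
y' = -4.5 − -1.4000·(cos 5.3798 − cos 2.8798) = -2.2812

(-1.5380, -2.2812, 5.3798)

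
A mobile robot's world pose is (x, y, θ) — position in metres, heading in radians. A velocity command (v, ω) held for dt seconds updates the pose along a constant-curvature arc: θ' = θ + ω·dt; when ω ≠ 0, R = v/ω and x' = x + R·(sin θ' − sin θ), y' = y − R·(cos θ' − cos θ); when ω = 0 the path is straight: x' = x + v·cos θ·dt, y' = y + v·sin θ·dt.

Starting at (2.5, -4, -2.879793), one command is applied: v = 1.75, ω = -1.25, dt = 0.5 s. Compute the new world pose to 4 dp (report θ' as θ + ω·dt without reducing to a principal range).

θ' = -2.8798 + -1.25·0.5 = -3.5048
R = v/ω = 1.75/-1.25 = -1.4000
x' = 2.5 + -1.4000·(sin -3.5048 − sin -2.8798) = 1.6403
y' = -4 − -1.4000·(cos -3.5048 − cos -2.8798) = -3.9564

(1.6403, -3.9564, -3.5048)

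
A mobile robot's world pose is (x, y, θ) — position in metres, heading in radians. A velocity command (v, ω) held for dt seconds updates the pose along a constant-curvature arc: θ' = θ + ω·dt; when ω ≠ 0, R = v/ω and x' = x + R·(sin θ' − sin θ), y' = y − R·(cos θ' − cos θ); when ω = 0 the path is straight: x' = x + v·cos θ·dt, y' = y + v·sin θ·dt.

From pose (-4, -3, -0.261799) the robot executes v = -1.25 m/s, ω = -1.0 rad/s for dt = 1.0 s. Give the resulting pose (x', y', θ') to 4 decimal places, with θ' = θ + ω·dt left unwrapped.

(-4.8673, -2.1727, -1.2618)

θ' = -0.2618 + -1.0·1.0 = -1.2618
R = v/ω = -1.25/-1.0 = 1.2500
x' = -4 + 1.2500·(sin -1.2618 − sin -0.2618) = -4.8673
y' = -3 − 1.2500·(cos -1.2618 − cos -0.2618) = -2.1727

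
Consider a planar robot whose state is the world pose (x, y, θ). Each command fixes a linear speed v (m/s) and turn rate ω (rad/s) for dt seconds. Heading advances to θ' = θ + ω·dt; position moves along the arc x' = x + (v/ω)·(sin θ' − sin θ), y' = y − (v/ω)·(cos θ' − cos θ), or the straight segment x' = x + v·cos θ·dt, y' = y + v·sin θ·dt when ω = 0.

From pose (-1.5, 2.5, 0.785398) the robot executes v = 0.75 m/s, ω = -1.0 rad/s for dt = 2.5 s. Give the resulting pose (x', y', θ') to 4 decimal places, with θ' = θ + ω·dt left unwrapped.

θ' = 0.7854 + -1.0·2.5 = -1.7146
R = v/ω = 0.75/-1.0 = -0.7500
x' = -1.5 + -0.7500·(sin -1.7146 − sin 0.7854) = -0.2274
y' = 2.5 − -0.7500·(cos -1.7146 − cos 0.7854) = 1.8622

(-0.2274, 1.8622, -1.7146)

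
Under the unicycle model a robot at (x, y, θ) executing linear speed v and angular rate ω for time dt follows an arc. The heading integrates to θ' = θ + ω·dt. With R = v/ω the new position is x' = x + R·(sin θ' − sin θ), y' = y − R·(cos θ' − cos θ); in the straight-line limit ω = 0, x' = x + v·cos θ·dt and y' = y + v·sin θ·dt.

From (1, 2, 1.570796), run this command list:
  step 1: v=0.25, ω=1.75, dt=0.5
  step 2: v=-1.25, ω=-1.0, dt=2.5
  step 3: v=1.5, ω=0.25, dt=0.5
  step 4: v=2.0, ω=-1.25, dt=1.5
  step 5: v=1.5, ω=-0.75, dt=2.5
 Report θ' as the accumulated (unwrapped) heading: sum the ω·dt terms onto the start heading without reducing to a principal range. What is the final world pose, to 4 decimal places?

step 1: θ'=2.4458 (R=0.1429) → pose (0.9487, 2.1096, 2.4458)
step 2: θ'=-0.0542 (R=1.2500) → pose (0.0797, -0.0979, -0.0542)
step 3: θ'=0.0708 (R=6.0000) → pose (0.8292, -0.0917, 0.0708)
step 4: θ'=-1.8042 (R=-1.6000) → pose (2.4990, -2.0578, -1.8042)
step 5: θ'=-3.6792 (R=-2.0000) → pose (-0.4709, -3.3131, -3.6792)

(-0.4709, -3.3131, -3.6792)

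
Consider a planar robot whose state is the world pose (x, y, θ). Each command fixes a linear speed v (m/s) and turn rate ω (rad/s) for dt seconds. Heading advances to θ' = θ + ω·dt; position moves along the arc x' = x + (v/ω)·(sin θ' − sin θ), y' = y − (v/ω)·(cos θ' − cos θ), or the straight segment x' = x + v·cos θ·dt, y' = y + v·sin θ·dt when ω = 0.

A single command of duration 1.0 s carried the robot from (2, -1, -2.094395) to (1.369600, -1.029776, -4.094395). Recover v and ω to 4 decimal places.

v = 0.7500, ω = -2.0000

Δθ = -4.094395 − -2.094395 = -2.000000
ω = Δθ/dt = -2.000000/1.0 = -2.0000
R = Δx/(sin θ' − sin θ) = -0.3750
v = R·ω = -0.3750·-2.0000 = 0.7500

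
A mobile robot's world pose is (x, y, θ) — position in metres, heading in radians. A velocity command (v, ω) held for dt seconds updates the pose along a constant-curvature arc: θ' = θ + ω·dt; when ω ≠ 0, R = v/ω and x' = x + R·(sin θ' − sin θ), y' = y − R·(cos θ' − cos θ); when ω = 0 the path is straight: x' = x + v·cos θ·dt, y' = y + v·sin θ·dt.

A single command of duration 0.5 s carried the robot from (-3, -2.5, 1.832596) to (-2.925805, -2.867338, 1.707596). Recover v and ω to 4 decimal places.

v = -0.7500, ω = -0.2500

Δθ = 1.707596 − 1.832596 = -0.125000
ω = Δθ/dt = -0.125000/0.5 = -0.2500
R = −Δy/(cos θ' − cos θ) = 3.0000
v = R·ω = 3.0000·-0.2500 = -0.7500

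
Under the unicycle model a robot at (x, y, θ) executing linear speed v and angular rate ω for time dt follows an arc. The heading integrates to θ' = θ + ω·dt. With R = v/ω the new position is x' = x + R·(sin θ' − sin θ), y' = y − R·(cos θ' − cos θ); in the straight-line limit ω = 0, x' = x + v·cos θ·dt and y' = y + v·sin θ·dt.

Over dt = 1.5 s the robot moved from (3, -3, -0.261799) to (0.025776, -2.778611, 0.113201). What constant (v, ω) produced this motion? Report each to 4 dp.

v = -2.0000, ω = 0.2500

Δθ = 0.113201 − -0.261799 = 0.375000
ω = Δθ/dt = 0.375000/1.5 = 0.2500
R = Δx/(sin θ' − sin θ) = -8.0000
v = R·ω = -8.0000·0.2500 = -2.0000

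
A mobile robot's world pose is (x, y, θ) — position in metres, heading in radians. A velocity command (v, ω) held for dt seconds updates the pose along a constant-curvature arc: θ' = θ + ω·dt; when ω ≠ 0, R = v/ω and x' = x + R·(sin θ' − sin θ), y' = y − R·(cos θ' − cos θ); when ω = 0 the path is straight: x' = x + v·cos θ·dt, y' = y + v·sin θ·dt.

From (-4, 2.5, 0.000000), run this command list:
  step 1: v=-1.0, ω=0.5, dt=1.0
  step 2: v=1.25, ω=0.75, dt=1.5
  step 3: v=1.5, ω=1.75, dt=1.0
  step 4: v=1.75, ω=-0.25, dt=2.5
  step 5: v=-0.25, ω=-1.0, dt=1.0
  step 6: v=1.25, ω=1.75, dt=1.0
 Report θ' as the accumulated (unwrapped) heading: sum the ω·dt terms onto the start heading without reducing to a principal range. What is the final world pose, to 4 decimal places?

step 1: θ'=0.5000 (R=-2.0000) → pose (-4.9589, 2.2552, 0.5000)
step 2: θ'=1.6250 (R=1.6667) → pose (-4.0937, 3.8081, 1.6250)
step 3: θ'=3.3750 (R=0.8571) → pose (-5.1478, 4.5956, 3.3750)
step 4: θ'=2.7500 (R=-7.0000) → pose (-9.4385, 4.9356, 2.7500)
step 5: θ'=1.7500 (R=0.2500) → pose (-9.2879, 4.7491, 1.7500)
step 6: θ'=3.5000 (R=0.7143) → pose (-10.2413, 5.2907, 3.5000)

(-10.2413, 5.2907, 3.5000)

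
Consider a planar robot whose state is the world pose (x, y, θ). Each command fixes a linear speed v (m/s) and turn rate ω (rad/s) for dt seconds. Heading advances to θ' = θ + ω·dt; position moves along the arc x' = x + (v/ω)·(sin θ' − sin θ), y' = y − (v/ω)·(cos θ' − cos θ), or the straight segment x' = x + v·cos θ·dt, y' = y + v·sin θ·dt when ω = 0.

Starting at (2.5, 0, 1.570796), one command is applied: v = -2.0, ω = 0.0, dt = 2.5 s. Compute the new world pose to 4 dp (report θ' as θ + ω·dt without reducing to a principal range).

θ' = 1.5708 + 0.0·2.5 = 1.5708
ω = 0 → straight: x' = 2.5 + -2.0·cos(1.5708)·2.5 = 2.5000
y' = 0 + -2.0·sin(1.5708)·2.5 = -5.0000

(2.5000, -5.0000, 1.5708)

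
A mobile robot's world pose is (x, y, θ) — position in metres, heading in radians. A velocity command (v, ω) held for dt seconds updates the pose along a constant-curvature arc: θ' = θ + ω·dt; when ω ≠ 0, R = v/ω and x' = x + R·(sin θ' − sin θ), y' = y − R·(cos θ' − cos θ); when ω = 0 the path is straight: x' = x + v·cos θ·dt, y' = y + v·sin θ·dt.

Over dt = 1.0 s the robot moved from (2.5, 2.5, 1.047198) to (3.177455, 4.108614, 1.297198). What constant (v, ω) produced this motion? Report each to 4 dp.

v = 1.7500, ω = 0.2500

Δθ = 1.297198 − 1.047198 = 0.250000
ω = Δθ/dt = 0.250000/1.0 = 0.2500
R = −Δy/(cos θ' − cos θ) = 7.0000
v = R·ω = 7.0000·0.2500 = 1.7500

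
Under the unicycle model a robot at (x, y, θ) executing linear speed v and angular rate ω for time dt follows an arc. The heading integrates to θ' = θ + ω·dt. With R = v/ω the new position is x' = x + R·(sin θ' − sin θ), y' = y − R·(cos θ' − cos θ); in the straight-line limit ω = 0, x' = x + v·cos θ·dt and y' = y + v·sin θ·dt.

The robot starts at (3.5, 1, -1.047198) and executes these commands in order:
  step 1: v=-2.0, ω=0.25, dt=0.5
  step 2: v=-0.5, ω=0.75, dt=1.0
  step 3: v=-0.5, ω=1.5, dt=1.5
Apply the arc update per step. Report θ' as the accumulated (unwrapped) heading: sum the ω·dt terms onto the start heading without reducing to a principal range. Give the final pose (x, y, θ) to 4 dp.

(2.1817, 1.5964, 2.0778)

step 1: θ'=-0.9222 (R=-8.0000) → pose (2.9472, 1.8326, -0.9222)
step 2: θ'=-0.1722 (R=-0.6667) → pose (2.5302, 2.0867, -0.1722)
step 3: θ'=2.0778 (R=-0.3333) → pose (2.1817, 1.5964, 2.0778)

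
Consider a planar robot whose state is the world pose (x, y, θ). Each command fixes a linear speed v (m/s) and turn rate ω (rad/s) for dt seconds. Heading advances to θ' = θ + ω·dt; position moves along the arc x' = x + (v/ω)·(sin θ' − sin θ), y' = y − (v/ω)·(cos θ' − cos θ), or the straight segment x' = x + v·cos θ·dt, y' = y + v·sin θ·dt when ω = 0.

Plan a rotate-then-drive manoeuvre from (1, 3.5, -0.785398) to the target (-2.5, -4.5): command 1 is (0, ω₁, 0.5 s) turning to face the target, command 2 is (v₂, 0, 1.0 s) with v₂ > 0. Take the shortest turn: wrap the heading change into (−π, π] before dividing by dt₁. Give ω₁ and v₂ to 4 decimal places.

heading to target = atan2(-4.5−3.5, -2.5−1) = -1.9832
Δθ = wrap(-1.9832 − -0.7854) = -1.1978; ω₁ = Δθ/dt₁ = -2.3956
distance = √((-2.5−1)² + (-4.5−3.5)²) = 8.7321; v₂ = distance/dt₂ = 8.7321

ω₁ = -2.3956, v₂ = 8.7321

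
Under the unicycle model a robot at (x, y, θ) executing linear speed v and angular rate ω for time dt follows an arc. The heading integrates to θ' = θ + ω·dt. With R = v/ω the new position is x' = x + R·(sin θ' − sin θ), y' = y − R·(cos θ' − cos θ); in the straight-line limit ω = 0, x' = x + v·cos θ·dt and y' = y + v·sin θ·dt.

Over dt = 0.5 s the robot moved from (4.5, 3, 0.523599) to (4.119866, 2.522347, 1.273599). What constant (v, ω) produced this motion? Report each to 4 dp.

Δθ = 1.273599 − 0.523599 = 0.750000
ω = Δθ/dt = 0.750000/0.5 = 1.5000
R = −Δy/(cos θ' − cos θ) = -0.8333
v = R·ω = -0.8333·1.5000 = -1.2500

v = -1.2500, ω = 1.5000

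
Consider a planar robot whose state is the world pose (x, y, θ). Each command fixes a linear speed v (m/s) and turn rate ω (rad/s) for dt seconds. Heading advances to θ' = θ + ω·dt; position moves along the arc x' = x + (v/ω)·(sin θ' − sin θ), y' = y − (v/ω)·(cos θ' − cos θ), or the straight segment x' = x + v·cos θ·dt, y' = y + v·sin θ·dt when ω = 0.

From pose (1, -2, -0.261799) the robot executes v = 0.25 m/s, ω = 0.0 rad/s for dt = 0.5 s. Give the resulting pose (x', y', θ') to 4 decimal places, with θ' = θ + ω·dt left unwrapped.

θ' = -0.2618 + 0.0·0.5 = -0.2618
ω = 0 → straight: x' = 1 + 0.25·cos(-0.2618)·0.5 = 1.1207
y' = -2 + 0.25·sin(-0.2618)·0.5 = -2.0324

(1.1207, -2.0324, -0.2618)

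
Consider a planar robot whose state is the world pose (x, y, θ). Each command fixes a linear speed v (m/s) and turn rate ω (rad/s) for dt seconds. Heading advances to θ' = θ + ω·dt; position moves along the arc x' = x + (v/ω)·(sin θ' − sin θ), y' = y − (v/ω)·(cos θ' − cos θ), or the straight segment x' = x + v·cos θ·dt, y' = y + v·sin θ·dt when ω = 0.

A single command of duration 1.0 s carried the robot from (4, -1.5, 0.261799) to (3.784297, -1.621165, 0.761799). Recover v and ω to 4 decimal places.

Δθ = 0.761799 − 0.261799 = 0.500000
ω = Δθ/dt = 0.500000/1.0 = 0.5000
R = Δx/(sin θ' − sin θ) = -0.5000
v = R·ω = -0.5000·0.5000 = -0.2500

v = -0.2500, ω = 0.5000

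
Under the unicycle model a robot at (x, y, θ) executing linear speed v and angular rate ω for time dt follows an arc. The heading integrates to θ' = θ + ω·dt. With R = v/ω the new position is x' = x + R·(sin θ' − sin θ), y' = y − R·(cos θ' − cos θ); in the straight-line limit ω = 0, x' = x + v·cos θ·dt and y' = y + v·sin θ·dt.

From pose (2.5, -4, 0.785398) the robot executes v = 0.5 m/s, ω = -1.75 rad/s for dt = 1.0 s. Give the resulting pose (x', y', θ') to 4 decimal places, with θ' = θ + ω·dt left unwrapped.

(2.9368, -4.0392, -0.9646)

θ' = 0.7854 + -1.75·1.0 = -0.9646
R = v/ω = 0.5/-1.75 = -0.2857
x' = 2.5 + -0.2857·(sin -0.9646 − sin 0.7854) = 2.9368
y' = -4 − -0.2857·(cos -0.9646 − cos 0.7854) = -4.0392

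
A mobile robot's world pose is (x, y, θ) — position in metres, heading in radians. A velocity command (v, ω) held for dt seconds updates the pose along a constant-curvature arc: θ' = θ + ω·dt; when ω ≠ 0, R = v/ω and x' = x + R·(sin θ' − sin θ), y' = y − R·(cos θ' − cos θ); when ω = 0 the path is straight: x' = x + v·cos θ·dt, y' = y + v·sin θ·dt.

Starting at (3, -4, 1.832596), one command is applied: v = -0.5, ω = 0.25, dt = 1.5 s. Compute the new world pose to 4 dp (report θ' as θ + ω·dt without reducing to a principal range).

θ' = 1.8326 + 0.25·1.5 = 2.2076
R = v/ω = -0.5/0.25 = -2.0000
x' = 3 + -2.0000·(sin 2.2076 − sin 1.8326) = 3.3238
y' = -4 − -2.0000·(cos 2.2076 − cos 1.8326) = -4.6716

(3.3238, -4.6716, 2.2076)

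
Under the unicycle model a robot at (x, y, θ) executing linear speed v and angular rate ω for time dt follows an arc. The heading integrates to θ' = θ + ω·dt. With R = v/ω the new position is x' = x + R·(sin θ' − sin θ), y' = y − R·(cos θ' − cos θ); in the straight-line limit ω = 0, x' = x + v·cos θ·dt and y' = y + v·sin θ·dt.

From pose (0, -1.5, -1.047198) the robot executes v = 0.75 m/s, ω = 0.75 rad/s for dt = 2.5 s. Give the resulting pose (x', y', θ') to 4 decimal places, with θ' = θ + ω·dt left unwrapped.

θ' = -1.0472 + 0.75·2.5 = 0.8278
R = v/ω = 0.75/0.75 = 1.0000
x' = 0 + 1.0000·(sin 0.8278 − sin -1.0472) = 1.6025
y' = -1.5 − 1.0000·(cos 0.8278 − cos -1.0472) = -1.6765

(1.6025, -1.6765, 0.8278)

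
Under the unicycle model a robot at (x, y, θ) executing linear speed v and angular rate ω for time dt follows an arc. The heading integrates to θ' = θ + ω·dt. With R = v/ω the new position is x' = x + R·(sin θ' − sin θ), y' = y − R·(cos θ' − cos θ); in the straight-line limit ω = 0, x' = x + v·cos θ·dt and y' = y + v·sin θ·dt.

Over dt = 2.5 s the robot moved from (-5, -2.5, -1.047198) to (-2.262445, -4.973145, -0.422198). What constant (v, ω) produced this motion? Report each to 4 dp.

Δθ = -0.422198 − -1.047198 = 0.625000
ω = Δθ/dt = 0.625000/2.5 = 0.2500
R = Δx/(sin θ' − sin θ) = 6.0000
v = R·ω = 6.0000·0.2500 = 1.5000

v = 1.5000, ω = 0.2500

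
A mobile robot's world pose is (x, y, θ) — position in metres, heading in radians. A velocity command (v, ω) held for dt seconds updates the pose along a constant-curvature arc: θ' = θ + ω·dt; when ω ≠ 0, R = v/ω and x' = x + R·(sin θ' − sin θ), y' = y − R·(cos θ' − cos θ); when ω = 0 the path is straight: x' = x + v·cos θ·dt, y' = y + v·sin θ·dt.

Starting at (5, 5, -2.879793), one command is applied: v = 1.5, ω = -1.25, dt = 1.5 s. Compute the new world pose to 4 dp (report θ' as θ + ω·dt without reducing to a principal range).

(3.4905, 6.2100, -4.7548)

θ' = -2.8798 + -1.25·1.5 = -4.7548
R = v/ω = 1.5/-1.25 = -1.2000
x' = 5 + -1.2000·(sin -4.7548 − sin -2.8798) = 3.4905
y' = 5 − -1.2000·(cos -4.7548 − cos -2.8798) = 6.2100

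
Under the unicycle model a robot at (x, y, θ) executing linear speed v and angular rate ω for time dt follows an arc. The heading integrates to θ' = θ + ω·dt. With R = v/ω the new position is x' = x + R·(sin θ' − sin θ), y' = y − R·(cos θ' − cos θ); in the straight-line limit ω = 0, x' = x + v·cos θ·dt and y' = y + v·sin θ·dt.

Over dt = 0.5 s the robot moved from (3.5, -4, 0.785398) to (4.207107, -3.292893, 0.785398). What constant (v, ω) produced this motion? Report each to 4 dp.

Δθ = 0.785398 − 0.785398 = 0.000000
ω = Δθ/dt = 0.000000/0.5 = 0.0000
ω = 0 → v = (Δx·cos θ + Δy·sin θ)/dt = 2.0000

v = 2.0000, ω = 0.0000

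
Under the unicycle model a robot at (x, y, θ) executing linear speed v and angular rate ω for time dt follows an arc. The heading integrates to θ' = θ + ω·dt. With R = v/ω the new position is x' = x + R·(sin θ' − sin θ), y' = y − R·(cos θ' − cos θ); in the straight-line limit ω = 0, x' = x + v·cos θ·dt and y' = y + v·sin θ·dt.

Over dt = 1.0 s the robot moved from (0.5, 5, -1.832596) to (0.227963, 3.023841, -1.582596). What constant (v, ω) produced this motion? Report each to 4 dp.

v = 2.0000, ω = 0.2500

Δθ = -1.582596 − -1.832596 = 0.250000
ω = Δθ/dt = 0.250000/1.0 = 0.2500
R = −Δy/(cos θ' − cos θ) = 8.0000
v = R·ω = 8.0000·0.2500 = 2.0000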